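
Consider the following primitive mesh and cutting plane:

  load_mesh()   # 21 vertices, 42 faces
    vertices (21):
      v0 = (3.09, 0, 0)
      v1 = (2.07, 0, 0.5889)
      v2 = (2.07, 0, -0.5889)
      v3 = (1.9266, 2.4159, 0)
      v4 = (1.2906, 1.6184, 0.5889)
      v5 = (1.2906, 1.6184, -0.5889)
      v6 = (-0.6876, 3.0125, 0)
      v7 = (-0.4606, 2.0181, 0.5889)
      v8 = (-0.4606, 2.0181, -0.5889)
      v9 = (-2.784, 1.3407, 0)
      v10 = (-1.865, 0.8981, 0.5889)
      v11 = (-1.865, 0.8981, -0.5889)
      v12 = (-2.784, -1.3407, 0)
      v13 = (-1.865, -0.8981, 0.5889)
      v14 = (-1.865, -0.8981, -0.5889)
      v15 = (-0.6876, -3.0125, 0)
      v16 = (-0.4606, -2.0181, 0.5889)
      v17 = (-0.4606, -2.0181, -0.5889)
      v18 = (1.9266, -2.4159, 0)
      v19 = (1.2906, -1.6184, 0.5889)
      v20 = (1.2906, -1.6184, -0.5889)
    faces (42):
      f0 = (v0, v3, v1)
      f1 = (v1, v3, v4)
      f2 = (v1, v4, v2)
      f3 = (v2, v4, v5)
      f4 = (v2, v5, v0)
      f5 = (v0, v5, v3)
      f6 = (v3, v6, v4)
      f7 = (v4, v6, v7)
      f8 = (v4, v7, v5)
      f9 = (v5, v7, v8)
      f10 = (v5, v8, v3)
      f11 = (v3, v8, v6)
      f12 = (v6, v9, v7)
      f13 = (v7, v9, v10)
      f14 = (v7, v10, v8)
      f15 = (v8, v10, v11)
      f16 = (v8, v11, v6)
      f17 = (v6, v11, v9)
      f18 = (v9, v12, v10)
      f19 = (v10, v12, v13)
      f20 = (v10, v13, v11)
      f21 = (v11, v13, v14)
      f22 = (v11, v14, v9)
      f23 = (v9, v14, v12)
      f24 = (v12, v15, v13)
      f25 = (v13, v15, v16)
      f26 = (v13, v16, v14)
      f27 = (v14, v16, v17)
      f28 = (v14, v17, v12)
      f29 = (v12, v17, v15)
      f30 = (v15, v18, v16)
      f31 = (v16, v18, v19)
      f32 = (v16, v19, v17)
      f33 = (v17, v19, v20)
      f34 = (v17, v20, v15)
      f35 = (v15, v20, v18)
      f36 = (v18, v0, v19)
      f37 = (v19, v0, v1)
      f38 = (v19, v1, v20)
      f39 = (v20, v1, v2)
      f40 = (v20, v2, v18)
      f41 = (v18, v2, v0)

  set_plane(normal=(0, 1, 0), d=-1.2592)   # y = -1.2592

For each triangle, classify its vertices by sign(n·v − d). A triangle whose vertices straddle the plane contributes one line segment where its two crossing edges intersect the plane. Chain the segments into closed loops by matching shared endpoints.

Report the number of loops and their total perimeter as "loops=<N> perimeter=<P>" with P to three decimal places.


loops=2 perimeter=7.703

Straddling triangles (14 of 42):
  (v9,v12,v10) [+-+] → (-2.784, -1.2592, 0)–(-2.75055, -1.2592, 0.021438)  len=0.0397
  (v10,v12,v13) [+-+] → (-2.75055, -1.2592, 0.021438)–(-2.61478, -1.2592, 0.10844)  len=0.1613
  (v9,v14,v12) [++-] → (-2.61478, -1.2592, -0.10844)–(-2.784, -1.2592, 0)  len=0.2010
  (v12,v15,v13) [--+] → (-1.66392, -1.2592, 0.488327)–(-2.61478, -1.2592, 0.10844)  len=1.0239
  (v13,v15,v16) [+--] → (-1.66392, -1.2592, 0.488327)–(-1.41221, -1.2592, 0.5889)  len=0.2711
  (v13,v16,v14) [+-+] → (-1.41221, -1.2592, 0.5889)–(-1.41221, -1.2592, -0.209165)  len=0.7981
  (v14,v16,v17) [+--] → (-1.41221, -1.2592, -0.209165)–(-1.41221, -1.2592, -0.5889)  len=0.3797
  (v14,v17,v12) [+--] → (-1.41221, -1.2592, -0.5889)–(-2.61478, -1.2592, -0.10844)  len=1.2950
  (v18,v0,v19) [-+-] → (2.48362, -1.2592, 0)–(1.68997, -1.2592, 0.458195)  len=0.9164
  (v19,v0,v1) [-++] → (1.68997, -1.2592, 0.458195)–(1.46359, -1.2592, 0.5889)  len=0.2614
  (v19,v1,v20) [-+-] → (1.46359, -1.2592, 0.5889)–(1.46359, -1.2592, -0.32749)  len=0.9164
  (v20,v1,v2) [-++] → (1.46359, -1.2592, -0.32749)–(1.46359, -1.2592, -0.5889)  len=0.2614
  (v20,v2,v18) [-+-] → (1.46359, -1.2592, -0.5889)–(1.99526, -1.2592, -0.281957)  len=0.6139
  (v18,v2,v0) [-++] → (1.99526, -1.2592, -0.281957)–(2.48362, -1.2592, 0)  len=0.5639

Chained into 2 loop(s):
  loop 1: 8 segments, perimeter = 4.1698
  loop 2: 6 segments, perimeter = 3.5335
Total perimeter = 7.703


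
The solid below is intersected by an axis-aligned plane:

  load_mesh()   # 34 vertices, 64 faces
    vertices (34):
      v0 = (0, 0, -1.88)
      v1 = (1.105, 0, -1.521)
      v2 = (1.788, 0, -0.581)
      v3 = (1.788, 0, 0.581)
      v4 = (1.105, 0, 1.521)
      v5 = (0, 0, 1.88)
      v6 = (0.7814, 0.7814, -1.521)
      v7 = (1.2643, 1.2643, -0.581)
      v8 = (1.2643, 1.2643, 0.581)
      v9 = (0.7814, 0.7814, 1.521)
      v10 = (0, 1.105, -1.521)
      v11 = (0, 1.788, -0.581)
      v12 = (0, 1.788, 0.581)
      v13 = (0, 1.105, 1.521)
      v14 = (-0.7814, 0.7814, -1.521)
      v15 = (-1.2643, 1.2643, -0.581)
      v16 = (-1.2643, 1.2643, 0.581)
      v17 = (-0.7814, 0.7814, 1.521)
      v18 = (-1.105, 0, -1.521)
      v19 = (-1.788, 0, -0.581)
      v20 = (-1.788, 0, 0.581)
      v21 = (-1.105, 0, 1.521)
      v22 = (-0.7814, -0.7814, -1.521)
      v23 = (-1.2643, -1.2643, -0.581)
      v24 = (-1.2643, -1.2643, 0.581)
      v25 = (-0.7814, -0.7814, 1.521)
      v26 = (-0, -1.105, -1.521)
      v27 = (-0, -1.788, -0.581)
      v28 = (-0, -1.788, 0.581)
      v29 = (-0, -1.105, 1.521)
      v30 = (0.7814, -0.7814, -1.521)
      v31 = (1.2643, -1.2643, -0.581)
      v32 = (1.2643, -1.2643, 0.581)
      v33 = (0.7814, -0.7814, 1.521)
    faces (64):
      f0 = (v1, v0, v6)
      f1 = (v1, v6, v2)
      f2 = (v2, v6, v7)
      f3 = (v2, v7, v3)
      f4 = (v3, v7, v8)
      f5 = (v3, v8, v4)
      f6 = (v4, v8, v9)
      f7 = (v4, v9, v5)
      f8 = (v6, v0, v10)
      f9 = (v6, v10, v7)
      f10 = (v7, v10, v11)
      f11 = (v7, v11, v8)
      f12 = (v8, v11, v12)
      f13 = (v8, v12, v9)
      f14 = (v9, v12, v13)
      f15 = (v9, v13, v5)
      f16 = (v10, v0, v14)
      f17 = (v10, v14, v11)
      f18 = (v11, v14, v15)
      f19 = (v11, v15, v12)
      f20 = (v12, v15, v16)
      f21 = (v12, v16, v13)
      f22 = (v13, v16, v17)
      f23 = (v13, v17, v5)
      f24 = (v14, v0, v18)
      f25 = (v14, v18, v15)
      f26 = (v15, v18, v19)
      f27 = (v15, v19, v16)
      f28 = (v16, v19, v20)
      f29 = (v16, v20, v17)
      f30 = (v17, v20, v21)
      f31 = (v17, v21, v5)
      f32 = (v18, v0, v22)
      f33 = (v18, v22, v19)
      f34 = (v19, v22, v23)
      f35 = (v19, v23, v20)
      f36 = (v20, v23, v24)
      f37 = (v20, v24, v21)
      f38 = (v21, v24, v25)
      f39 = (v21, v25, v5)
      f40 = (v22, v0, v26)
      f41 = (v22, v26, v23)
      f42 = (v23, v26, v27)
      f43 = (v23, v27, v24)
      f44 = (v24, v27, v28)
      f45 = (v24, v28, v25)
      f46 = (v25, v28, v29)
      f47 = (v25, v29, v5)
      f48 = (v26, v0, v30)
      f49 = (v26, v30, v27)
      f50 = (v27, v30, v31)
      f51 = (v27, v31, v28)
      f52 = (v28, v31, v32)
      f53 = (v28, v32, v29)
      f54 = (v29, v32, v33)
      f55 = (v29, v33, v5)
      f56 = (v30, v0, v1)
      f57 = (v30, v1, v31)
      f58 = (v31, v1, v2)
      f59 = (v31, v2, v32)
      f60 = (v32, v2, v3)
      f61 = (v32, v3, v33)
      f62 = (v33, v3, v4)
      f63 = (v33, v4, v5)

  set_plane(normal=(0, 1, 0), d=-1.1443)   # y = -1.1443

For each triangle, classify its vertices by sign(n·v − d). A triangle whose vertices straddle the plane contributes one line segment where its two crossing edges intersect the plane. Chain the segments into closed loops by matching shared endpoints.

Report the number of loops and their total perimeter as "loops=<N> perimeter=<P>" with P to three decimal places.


loops=1 perimeter=8.748

Straddling triangles (18 of 64):
  (v19,v22,v23) [++-] → (-1.1443, -1.1443, -0.814589)–(-1.31401, -1.1443, -0.581)  len=0.2887
  (v19,v23,v20) [+-+] → (-1.31401, -1.1443, -0.581)–(-1.31401, -1.1443, -0.47071)  len=0.1103
  (v20,v23,v24) [+--] → (-1.31401, -1.1443, -0.47071)–(-1.31401, -1.1443, 0.581)  len=1.0517
  (v20,v24,v21) [+-+] → (-1.31401, -1.1443, 0.581)–(-1.24918, -1.1443, 0.670219)  len=0.1103
  (v21,v24,v25) [+-+] → (-1.24918, -1.1443, 0.670219)–(-1.1443, -1.1443, 0.814589)  len=0.1784
  (v22,v26,v23) [++-] → (-0.311908, -1.1443, -1.2891)–(-1.1443, -1.1443, -0.814589)  len=0.9581
  (v23,v26,v27) [-+-] → (-0.311908, -1.1443, -1.2891)–(0, -1.1443, -1.46691)  len=0.3590
  (v24,v28,v25) [--+] → (-0.499689, -1.1443, 1.18211)–(-1.1443, -1.1443, 0.814589)  len=0.7420
  (v25,v28,v29) [+-+] → (-0.499689, -1.1443, 1.18211)–(0, -1.1443, 1.46691)  len=0.5752
  (v26,v30,v27) [++-] → (0.499689, -1.1443, -1.18211)–(0, -1.1443, -1.46691)  len=0.5752
  (v27,v30,v31) [-+-] → (0.499689, -1.1443, -1.18211)–(1.1443, -1.1443, -0.814589)  len=0.7420
  (v28,v32,v29) [--+] → (0.311908, -1.1443, 1.2891)–(0, -1.1443, 1.46691)  len=0.3590
  (v29,v32,v33) [+-+] → (0.311908, -1.1443, 1.2891)–(1.1443, -1.1443, 0.814589)  len=0.9581
  (v30,v1,v31) [++-] → (1.24918, -1.1443, -0.670219)–(1.1443, -1.1443, -0.814589)  len=0.1784
  (v31,v1,v2) [-++] → (1.24918, -1.1443, -0.670219)–(1.31401, -1.1443, -0.581)  len=0.1103
  (v31,v2,v32) [-+-] → (1.31401, -1.1443, -0.581)–(1.31401, -1.1443, 0.47071)  len=1.0517
  (v32,v2,v3) [-++] → (1.31401, -1.1443, 0.47071)–(1.31401, -1.1443, 0.581)  len=0.1103
  (v32,v3,v33) [-++] → (1.31401, -1.1443, 0.581)–(1.1443, -1.1443, 0.814589)  len=0.2887

Chained into 1 loop(s):
  loop 1: 18 segments, perimeter = 8.7476
Total perimeter = 8.748


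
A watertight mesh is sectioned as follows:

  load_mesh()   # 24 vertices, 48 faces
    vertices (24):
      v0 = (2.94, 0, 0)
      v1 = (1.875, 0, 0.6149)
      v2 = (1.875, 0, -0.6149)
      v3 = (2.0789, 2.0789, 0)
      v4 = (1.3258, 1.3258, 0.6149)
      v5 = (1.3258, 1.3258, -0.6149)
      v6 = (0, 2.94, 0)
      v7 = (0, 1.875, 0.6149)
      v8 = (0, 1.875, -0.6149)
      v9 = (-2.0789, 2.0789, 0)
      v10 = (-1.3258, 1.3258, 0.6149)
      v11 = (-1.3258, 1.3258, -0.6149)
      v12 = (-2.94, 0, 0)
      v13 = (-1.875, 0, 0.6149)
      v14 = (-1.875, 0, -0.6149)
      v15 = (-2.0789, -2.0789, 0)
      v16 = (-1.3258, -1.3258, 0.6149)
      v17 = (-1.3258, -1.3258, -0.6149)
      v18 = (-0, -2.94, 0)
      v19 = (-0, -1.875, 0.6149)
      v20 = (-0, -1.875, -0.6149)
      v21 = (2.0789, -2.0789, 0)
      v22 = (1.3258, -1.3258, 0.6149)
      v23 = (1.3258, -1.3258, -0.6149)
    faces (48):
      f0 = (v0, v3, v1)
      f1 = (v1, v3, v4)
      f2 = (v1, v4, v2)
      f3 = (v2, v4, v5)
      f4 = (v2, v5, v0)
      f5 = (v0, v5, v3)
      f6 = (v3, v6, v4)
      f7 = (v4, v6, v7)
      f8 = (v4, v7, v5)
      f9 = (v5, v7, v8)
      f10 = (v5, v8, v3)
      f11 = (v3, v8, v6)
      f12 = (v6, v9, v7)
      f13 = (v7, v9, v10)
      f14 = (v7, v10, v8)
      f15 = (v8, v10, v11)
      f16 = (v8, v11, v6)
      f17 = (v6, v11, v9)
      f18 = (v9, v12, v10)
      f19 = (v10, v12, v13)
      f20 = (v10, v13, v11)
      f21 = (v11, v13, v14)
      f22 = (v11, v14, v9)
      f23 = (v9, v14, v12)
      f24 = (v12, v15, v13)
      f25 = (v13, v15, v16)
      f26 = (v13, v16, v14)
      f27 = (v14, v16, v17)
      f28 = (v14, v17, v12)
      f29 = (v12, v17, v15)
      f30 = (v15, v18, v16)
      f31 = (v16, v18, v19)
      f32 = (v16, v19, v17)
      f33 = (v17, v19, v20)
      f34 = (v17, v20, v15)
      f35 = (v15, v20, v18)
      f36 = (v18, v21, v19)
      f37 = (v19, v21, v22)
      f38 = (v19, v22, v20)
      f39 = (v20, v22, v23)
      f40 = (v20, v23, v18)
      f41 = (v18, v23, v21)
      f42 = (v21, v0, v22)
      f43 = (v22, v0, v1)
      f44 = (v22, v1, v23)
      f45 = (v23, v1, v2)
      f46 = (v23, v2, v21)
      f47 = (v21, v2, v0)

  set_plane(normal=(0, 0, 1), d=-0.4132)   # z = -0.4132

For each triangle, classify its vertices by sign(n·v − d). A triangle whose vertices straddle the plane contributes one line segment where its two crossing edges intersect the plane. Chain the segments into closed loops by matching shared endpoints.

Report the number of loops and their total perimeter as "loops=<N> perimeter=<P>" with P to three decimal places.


loops=2 perimeter=25.100

Straddling triangles (32 of 48):
  (v1,v4,v2) [++-] → (1.78493, 0.217445, -0.4132)–(1.875, 0, -0.4132)  len=0.2354
  (v2,v4,v5) [-+-] → (1.78493, 0.217445, -0.4132)–(1.3258, 1.3258, -0.4132)  len=1.1997
  (v2,v5,v0) [--+] → (1.85529, 0.89091, -0.4132)–(2.22434, 0, -0.4132)  len=0.9643
  (v0,v5,v3) [+-+] → (1.85529, 0.89091, -0.4132)–(1.57283, 1.57283, -0.4132)  len=0.7381
  (v4,v7,v5) [++-] → (1.10836, 1.41587, -0.4132)–(1.3258, 1.3258, -0.4132)  len=0.2354
  (v5,v7,v8) [-+-] → (1.10836, 1.41587, -0.4132)–(0, 1.875, -0.4132)  len=1.1997
  (v5,v8,v3) [--+] → (0.681922, 1.94188, -0.4132)–(1.57283, 1.57283, -0.4132)  len=0.9643
  (v3,v8,v6) [+-+] → (0.681922, 1.94188, -0.4132)–(0, 2.22434, -0.4132)  len=0.7381
  (v7,v10,v8) [++-] → (-0.217445, 1.78493, -0.4132)–(0, 1.875, -0.4132)  len=0.2354
  (v8,v10,v11) [-+-] → (-0.217445, 1.78493, -0.4132)–(-1.3258, 1.3258, -0.4132)  len=1.1997
  (v8,v11,v6) [--+] → (-0.89091, 1.85529, -0.4132)–(0, 2.22434, -0.4132)  len=0.9643
  (v6,v11,v9) [+-+] → (-0.89091, 1.85529, -0.4132)–(-1.57283, 1.57283, -0.4132)  len=0.7381
  (v10,v13,v11) [++-] → (-1.41587, 1.10836, -0.4132)–(-1.3258, 1.3258, -0.4132)  len=0.2354
  (v11,v13,v14) [-+-] → (-1.41587, 1.10836, -0.4132)–(-1.875, 0, -0.4132)  len=1.1997
  (v11,v14,v9) [--+] → (-1.94188, 0.681922, -0.4132)–(-1.57283, 1.57283, -0.4132)  len=0.9643
  (v9,v14,v12) [+-+] → (-1.94188, 0.681922, -0.4132)–(-2.22434, 0, -0.4132)  len=0.7381
  (v13,v16,v14) [++-] → (-1.78493, -0.217445, -0.4132)–(-1.875, 0, -0.4132)  len=0.2354
  (v14,v16,v17) [-+-] → (-1.78493, -0.217445, -0.4132)–(-1.3258, -1.3258, -0.4132)  len=1.1997
  (v14,v17,v12) [--+] → (-1.85529, -0.89091, -0.4132)–(-2.22434, 0, -0.4132)  len=0.9643
  (v12,v17,v15) [+-+] → (-1.85529, -0.89091, -0.4132)–(-1.57283, -1.57283, -0.4132)  len=0.7381
  (v16,v19,v17) [++-] → (-1.10836, -1.41587, -0.4132)–(-1.3258, -1.3258, -0.4132)  len=0.2354
  (v17,v19,v20) [-+-] → (-1.10836, -1.41587, -0.4132)–(0, -1.875, -0.4132)  len=1.1997
  (v17,v20,v15) [--+] → (-0.681922, -1.94188, -0.4132)–(-1.57283, -1.57283, -0.4132)  len=0.9643
  (v15,v20,v18) [+-+] → (-0.681922, -1.94188, -0.4132)–(0, -2.22434, -0.4132)  len=0.7381
  (v19,v22,v20) [++-] → (0.217445, -1.78493, -0.4132)–(0, -1.875, -0.4132)  len=0.2354
  (v20,v22,v23) [-+-] → (0.217445, -1.78493, -0.4132)–(1.3258, -1.3258, -0.4132)  len=1.1997
  (v20,v23,v18) [--+] → (0.89091, -1.85529, -0.4132)–(0, -2.22434, -0.4132)  len=0.9643
  (v18,v23,v21) [+-+] → (0.89091, -1.85529, -0.4132)–(1.57283, -1.57283, -0.4132)  len=0.7381
  (v22,v1,v23) [++-] → (1.41587, -1.10836, -0.4132)–(1.3258, -1.3258, -0.4132)  len=0.2354
  (v23,v1,v2) [-+-] → (1.41587, -1.10836, -0.4132)–(1.875, 0, -0.4132)  len=1.1997
  (v23,v2,v21) [--+] → (1.94188, -0.681922, -0.4132)–(1.57283, -1.57283, -0.4132)  len=0.9643
  (v21,v2,v0) [+-+] → (1.94188, -0.681922, -0.4132)–(2.22434, 0, -0.4132)  len=0.7381

Chained into 2 loop(s):
  loop 1: 16 segments, perimeter = 11.4804
  loop 2: 16 segments, perimeter = 13.6194
Total perimeter = 25.100


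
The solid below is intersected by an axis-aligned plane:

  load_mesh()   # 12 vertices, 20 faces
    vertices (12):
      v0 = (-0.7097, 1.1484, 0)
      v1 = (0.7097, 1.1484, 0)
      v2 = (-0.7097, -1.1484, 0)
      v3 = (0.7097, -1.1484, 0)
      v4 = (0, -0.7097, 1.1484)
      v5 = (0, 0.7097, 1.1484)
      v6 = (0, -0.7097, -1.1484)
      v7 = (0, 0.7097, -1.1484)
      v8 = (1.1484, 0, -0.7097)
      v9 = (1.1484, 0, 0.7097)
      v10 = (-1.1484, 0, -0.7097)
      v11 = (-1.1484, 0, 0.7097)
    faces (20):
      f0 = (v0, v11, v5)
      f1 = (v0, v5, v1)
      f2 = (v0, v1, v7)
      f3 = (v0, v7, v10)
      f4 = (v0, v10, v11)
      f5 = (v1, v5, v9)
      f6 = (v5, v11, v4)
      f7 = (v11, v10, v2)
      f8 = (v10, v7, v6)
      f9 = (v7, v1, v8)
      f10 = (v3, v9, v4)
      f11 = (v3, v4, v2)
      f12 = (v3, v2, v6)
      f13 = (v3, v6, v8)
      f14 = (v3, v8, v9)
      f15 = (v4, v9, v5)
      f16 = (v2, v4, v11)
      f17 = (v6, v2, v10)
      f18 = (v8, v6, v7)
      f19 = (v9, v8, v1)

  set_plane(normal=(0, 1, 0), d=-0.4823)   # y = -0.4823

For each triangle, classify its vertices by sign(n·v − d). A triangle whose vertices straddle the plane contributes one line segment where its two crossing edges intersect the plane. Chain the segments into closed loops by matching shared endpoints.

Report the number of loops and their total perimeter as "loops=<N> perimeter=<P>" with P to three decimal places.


Straddling triangles (10 of 20):
  (v5,v11,v4) [++-] → (-0.367967, -0.4823, 1.00783)–(0, -0.4823, 1.1484)  len=0.3939
  (v11,v10,v2) [++-] → (-0.964157, -0.4823, -0.411643)–(-0.964157, -0.4823, 0.411643)  len=0.8233
  (v10,v7,v6) [++-] → (0, -0.4823, -1.1484)–(-0.367967, -0.4823, -1.00783)  len=0.3939
  (v3,v9,v4) [-+-] → (0.964157, -0.4823, 0.411643)–(0.367967, -0.4823, 1.00783)  len=0.8431
  (v3,v6,v8) [--+] → (0.367967, -0.4823, -1.00783)–(0.964157, -0.4823, -0.411643)  len=0.8431
  (v3,v8,v9) [-++] → (0.964157, -0.4823, -0.411643)–(0.964157, -0.4823, 0.411643)  len=0.8233
  (v4,v9,v5) [-++] → (0.367967, -0.4823, 1.00783)–(0, -0.4823, 1.1484)  len=0.3939
  (v2,v4,v11) [--+] → (-0.367967, -0.4823, 1.00783)–(-0.964157, -0.4823, 0.411643)  len=0.8431
  (v6,v2,v10) [--+] → (-0.964157, -0.4823, -0.411643)–(-0.367967, -0.4823, -1.00783)  len=0.8431
  (v8,v6,v7) [+-+] → (0.367967, -0.4823, -1.00783)–(0, -0.4823, -1.1484)  len=0.3939

Chained into 1 loop(s):
  loop 1: 10 segments, perimeter = 6.5947
Total perimeter = 6.595

loops=1 perimeter=6.595


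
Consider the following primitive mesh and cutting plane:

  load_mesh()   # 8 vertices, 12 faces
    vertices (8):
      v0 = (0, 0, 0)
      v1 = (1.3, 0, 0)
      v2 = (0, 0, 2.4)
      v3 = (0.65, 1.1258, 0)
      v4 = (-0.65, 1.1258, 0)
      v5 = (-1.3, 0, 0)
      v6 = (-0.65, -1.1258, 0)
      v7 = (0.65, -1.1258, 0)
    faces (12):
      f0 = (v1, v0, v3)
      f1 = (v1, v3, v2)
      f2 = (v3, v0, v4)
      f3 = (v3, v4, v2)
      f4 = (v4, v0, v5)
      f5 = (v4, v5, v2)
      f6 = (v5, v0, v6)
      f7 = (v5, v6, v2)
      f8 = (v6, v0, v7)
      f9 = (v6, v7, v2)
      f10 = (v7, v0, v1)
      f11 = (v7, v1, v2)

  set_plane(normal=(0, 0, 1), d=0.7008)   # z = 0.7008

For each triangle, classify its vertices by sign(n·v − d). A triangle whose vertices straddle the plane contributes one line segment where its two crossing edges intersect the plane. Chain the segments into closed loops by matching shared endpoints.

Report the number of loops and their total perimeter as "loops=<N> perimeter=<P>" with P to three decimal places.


Straddling triangles (6 of 12):
  (v1,v3,v2) [--+] → (0.4602, 0.797066, 0.7008)–(0.9204, 0, 0.7008)  len=0.9204
  (v3,v4,v2) [--+] → (-0.4602, 0.797066, 0.7008)–(0.4602, 0.797066, 0.7008)  len=0.9204
  (v4,v5,v2) [--+] → (-0.9204, 0, 0.7008)–(-0.4602, 0.797066, 0.7008)  len=0.9204
  (v5,v6,v2) [--+] → (-0.4602, -0.797066, 0.7008)–(-0.9204, 0, 0.7008)  len=0.9204
  (v6,v7,v2) [--+] → (0.4602, -0.797066, 0.7008)–(-0.4602, -0.797066, 0.7008)  len=0.9204
  (v7,v1,v2) [--+] → (0.9204, 0, 0.7008)–(0.4602, -0.797066, 0.7008)  len=0.9204

Chained into 1 loop(s):
  loop 1: 6 segments, perimeter = 5.5223
Total perimeter = 5.522

loops=1 perimeter=5.522


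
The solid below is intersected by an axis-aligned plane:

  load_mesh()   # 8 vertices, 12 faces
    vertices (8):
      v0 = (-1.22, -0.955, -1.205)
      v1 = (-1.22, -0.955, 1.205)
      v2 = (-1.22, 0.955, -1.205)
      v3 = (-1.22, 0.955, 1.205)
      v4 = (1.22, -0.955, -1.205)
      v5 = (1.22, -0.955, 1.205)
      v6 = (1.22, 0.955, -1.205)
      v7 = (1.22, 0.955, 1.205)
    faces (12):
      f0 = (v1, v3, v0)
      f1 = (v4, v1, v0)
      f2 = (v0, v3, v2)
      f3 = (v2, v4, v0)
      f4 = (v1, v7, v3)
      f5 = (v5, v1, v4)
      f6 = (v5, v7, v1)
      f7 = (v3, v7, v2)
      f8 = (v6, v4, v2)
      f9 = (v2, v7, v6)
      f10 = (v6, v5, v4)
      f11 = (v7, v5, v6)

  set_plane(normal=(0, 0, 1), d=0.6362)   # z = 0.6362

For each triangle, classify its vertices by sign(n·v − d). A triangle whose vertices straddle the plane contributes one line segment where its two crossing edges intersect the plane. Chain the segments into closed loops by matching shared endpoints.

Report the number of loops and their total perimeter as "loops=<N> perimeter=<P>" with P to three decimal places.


Straddling triangles (8 of 12):
  (v1,v3,v0) [++-] → (-1.22, 0.504208, 0.6362)–(-1.22, -0.955, 0.6362)  len=1.4592
  (v4,v1,v0) [-+-] → (-0.64412, -0.955, 0.6362)–(-1.22, -0.955, 0.6362)  len=0.5759
  (v0,v3,v2) [-+-] → (-1.22, 0.504208, 0.6362)–(-1.22, 0.955, 0.6362)  len=0.4508
  (v5,v1,v4) [++-] → (-0.64412, -0.955, 0.6362)–(1.22, -0.955, 0.6362)  len=1.8641
  (v3,v7,v2) [++-] → (0.64412, 0.955, 0.6362)–(-1.22, 0.955, 0.6362)  len=1.8641
  (v2,v7,v6) [-+-] → (0.64412, 0.955, 0.6362)–(1.22, 0.955, 0.6362)  len=0.5759
  (v6,v5,v4) [-+-] → (1.22, -0.504208, 0.6362)–(1.22, -0.955, 0.6362)  len=0.4508
  (v7,v5,v6) [++-] → (1.22, -0.504208, 0.6362)–(1.22, 0.955, 0.6362)  len=1.4592

Chained into 1 loop(s):
  loop 1: 8 segments, perimeter = 8.7000
Total perimeter = 8.700

loops=1 perimeter=8.700


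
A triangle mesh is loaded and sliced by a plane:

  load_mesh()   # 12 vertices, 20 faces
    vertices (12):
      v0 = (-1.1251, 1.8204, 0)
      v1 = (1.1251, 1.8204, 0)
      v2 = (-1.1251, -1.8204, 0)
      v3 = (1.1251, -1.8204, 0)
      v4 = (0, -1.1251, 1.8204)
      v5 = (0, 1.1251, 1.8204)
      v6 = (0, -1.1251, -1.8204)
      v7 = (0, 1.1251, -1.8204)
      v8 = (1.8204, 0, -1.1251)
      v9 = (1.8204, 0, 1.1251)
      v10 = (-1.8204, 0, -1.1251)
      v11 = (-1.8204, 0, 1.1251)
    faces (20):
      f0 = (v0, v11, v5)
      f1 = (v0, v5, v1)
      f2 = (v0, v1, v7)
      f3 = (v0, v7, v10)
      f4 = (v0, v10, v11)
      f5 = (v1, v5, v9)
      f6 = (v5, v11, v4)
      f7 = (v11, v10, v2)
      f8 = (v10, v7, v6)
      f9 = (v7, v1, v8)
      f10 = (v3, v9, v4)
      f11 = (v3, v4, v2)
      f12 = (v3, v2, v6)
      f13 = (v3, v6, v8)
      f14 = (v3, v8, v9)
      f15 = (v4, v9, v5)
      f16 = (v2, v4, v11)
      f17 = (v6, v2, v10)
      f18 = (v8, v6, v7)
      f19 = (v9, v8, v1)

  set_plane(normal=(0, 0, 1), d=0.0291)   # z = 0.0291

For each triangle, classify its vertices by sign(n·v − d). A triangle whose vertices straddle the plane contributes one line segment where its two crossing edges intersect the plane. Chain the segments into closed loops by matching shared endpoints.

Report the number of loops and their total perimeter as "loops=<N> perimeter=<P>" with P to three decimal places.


loops=1 perimeter=12.225

Straddling triangles (10 of 20):
  (v0,v11,v5) [-++] → (-1.14308, 1.77332, 0.0291)–(-1.10711, 1.80929, 0.0291)  len=0.0509
  (v0,v5,v1) [-+-] → (-1.10711, 1.80929, 0.0291)–(1.10711, 1.80929, 0.0291)  len=2.2142
  (v0,v10,v11) [--+] → (-1.8204, 0, 0.0291)–(-1.14308, 1.77332, 0.0291)  len=1.8983
  (v1,v5,v9) [-++] → (1.10711, 1.80929, 0.0291)–(1.14308, 1.77332, 0.0291)  len=0.0509
  (v11,v10,v2) [+--] → (-1.8204, 0, 0.0291)–(-1.14308, -1.77332, 0.0291)  len=1.8983
  (v3,v9,v4) [-++] → (1.14308, -1.77332, 0.0291)–(1.10711, -1.80929, 0.0291)  len=0.0509
  (v3,v4,v2) [-+-] → (1.10711, -1.80929, 0.0291)–(-1.10711, -1.80929, 0.0291)  len=2.2142
  (v3,v8,v9) [--+] → (1.8204, 0, 0.0291)–(1.14308, -1.77332, 0.0291)  len=1.8983
  (v2,v4,v11) [-++] → (-1.10711, -1.80929, 0.0291)–(-1.14308, -1.77332, 0.0291)  len=0.0509
  (v9,v8,v1) [+--] → (1.8204, 0, 0.0291)–(1.14308, 1.77332, 0.0291)  len=1.8983

Chained into 1 loop(s):
  loop 1: 10 segments, perimeter = 12.2250
Total perimeter = 12.225


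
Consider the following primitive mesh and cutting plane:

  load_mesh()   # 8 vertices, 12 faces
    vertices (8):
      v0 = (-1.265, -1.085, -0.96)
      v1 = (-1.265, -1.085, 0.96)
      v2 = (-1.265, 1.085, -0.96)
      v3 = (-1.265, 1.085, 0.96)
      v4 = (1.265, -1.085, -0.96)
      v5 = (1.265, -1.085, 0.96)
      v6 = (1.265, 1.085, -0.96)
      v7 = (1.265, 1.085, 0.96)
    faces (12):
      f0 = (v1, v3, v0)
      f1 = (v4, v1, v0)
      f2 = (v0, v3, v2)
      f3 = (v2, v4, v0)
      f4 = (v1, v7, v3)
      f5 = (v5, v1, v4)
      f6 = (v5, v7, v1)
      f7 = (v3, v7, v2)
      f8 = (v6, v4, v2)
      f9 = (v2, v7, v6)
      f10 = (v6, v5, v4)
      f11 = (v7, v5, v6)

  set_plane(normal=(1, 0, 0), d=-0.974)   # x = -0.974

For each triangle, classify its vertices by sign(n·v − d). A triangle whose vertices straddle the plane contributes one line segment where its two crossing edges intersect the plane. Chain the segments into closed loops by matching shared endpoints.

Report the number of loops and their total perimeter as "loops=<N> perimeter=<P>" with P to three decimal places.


loops=1 perimeter=8.180

Straddling triangles (8 of 12):
  (v4,v1,v0) [+--] → (-0.974, -1.085, 0.739162)–(-0.974, -1.085, -0.96)  len=1.6992
  (v2,v4,v0) [-+-] → (-0.974, 0.835407, -0.96)–(-0.974, -1.085, -0.96)  len=1.9204
  (v1,v7,v3) [-+-] → (-0.974, -0.835407, 0.96)–(-0.974, 1.085, 0.96)  len=1.9204
  (v5,v1,v4) [+-+] → (-0.974, -1.085, 0.96)–(-0.974, -1.085, 0.739162)  len=0.2208
  (v5,v7,v1) [++-] → (-0.974, -0.835407, 0.96)–(-0.974, -1.085, 0.96)  len=0.2496
  (v3,v7,v2) [-+-] → (-0.974, 1.085, 0.96)–(-0.974, 1.085, -0.739162)  len=1.6992
  (v6,v4,v2) [++-] → (-0.974, 0.835407, -0.96)–(-0.974, 1.085, -0.96)  len=0.2496
  (v2,v7,v6) [-++] → (-0.974, 1.085, -0.739162)–(-0.974, 1.085, -0.96)  len=0.2208

Chained into 1 loop(s):
  loop 1: 8 segments, perimeter = 8.1800
Total perimeter = 8.180


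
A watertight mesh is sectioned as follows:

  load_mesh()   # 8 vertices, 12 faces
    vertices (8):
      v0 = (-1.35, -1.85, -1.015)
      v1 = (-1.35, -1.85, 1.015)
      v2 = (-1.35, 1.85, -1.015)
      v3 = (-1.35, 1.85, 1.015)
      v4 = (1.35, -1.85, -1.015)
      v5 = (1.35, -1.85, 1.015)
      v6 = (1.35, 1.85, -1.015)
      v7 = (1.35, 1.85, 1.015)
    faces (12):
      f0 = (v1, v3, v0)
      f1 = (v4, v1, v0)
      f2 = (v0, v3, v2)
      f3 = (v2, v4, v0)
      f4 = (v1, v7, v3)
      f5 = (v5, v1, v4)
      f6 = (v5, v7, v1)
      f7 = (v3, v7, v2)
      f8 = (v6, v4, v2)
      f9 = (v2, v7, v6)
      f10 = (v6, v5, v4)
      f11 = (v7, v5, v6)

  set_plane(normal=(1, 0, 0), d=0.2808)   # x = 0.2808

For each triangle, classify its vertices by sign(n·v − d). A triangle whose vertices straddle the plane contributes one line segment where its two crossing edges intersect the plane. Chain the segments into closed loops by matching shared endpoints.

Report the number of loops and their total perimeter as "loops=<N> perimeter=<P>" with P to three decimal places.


Straddling triangles (8 of 12):
  (v4,v1,v0) [+--] → (0.2808, -1.85, -0.21112)–(0.2808, -1.85, -1.015)  len=0.8039
  (v2,v4,v0) [-+-] → (0.2808, -0.3848, -1.015)–(0.2808, -1.85, -1.015)  len=1.4652
  (v1,v7,v3) [-+-] → (0.2808, 0.3848, 1.015)–(0.2808, 1.85, 1.015)  len=1.4652
  (v5,v1,v4) [+-+] → (0.2808, -1.85, 1.015)–(0.2808, -1.85, -0.21112)  len=1.2261
  (v5,v7,v1) [++-] → (0.2808, 0.3848, 1.015)–(0.2808, -1.85, 1.015)  len=2.2348
  (v3,v7,v2) [-+-] → (0.2808, 1.85, 1.015)–(0.2808, 1.85, 0.21112)  len=0.8039
  (v6,v4,v2) [++-] → (0.2808, -0.3848, -1.015)–(0.2808, 1.85, -1.015)  len=2.2348
  (v2,v7,v6) [-++] → (0.2808, 1.85, 0.21112)–(0.2808, 1.85, -1.015)  len=1.2261

Chained into 1 loop(s):
  loop 1: 8 segments, perimeter = 11.4600
Total perimeter = 11.460

loops=1 perimeter=11.460


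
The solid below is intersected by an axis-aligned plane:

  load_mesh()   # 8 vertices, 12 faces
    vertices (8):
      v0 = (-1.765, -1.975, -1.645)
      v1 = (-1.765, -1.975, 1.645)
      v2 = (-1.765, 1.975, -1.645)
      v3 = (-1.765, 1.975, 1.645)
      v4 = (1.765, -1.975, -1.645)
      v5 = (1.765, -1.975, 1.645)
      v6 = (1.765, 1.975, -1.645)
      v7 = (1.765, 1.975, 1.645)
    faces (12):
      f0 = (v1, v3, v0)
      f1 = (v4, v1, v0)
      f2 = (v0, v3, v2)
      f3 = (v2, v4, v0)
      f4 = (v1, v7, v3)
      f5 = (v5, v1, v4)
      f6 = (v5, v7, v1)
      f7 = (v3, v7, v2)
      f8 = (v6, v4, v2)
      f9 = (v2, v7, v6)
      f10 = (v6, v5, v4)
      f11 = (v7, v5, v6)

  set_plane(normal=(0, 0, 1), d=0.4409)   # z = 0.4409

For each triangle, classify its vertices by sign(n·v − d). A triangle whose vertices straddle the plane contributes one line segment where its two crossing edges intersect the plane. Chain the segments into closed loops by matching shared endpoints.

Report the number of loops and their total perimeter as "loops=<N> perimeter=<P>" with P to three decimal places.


loops=1 perimeter=14.960

Straddling triangles (8 of 12):
  (v1,v3,v0) [++-] → (-1.765, 0.529348, 0.4409)–(-1.765, -1.975, 0.4409)  len=2.5043
  (v4,v1,v0) [-+-] → (-0.473063, -1.975, 0.4409)–(-1.765, -1.975, 0.4409)  len=1.2919
  (v0,v3,v2) [-+-] → (-1.765, 0.529348, 0.4409)–(-1.765, 1.975, 0.4409)  len=1.4457
  (v5,v1,v4) [++-] → (-0.473063, -1.975, 0.4409)–(1.765, -1.975, 0.4409)  len=2.2381
  (v3,v7,v2) [++-] → (0.473063, 1.975, 0.4409)–(-1.765, 1.975, 0.4409)  len=2.2381
  (v2,v7,v6) [-+-] → (0.473063, 1.975, 0.4409)–(1.765, 1.975, 0.4409)  len=1.2919
  (v6,v5,v4) [-+-] → (1.765, -0.529348, 0.4409)–(1.765, -1.975, 0.4409)  len=1.4457
  (v7,v5,v6) [++-] → (1.765, -0.529348, 0.4409)–(1.765, 1.975, 0.4409)  len=2.5043

Chained into 1 loop(s):
  loop 1: 8 segments, perimeter = 14.9600
Total perimeter = 14.960


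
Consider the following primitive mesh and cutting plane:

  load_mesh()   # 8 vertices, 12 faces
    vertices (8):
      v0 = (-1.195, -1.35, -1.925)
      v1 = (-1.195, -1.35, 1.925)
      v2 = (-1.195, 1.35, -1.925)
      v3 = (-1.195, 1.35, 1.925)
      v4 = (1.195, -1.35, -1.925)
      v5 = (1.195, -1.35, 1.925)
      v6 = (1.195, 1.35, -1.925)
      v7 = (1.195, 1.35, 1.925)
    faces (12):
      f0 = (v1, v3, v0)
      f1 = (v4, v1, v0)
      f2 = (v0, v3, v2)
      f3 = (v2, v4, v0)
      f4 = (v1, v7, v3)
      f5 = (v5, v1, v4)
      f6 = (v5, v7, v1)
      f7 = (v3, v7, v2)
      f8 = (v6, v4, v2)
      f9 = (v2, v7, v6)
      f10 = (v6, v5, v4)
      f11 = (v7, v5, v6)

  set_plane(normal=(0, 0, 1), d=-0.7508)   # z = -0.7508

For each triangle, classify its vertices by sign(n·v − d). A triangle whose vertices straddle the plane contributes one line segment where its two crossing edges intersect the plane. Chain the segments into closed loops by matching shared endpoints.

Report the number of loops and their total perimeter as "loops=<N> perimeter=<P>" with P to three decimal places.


Straddling triangles (8 of 12):
  (v1,v3,v0) [++-] → (-1.195, -0.526535, -0.7508)–(-1.195, -1.35, -0.7508)  len=0.8235
  (v4,v1,v0) [-+-] → (0.466081, -1.35, -0.7508)–(-1.195, -1.35, -0.7508)  len=1.6611
  (v0,v3,v2) [-+-] → (-1.195, -0.526535, -0.7508)–(-1.195, 1.35, -0.7508)  len=1.8765
  (v5,v1,v4) [++-] → (0.466081, -1.35, -0.7508)–(1.195, -1.35, -0.7508)  len=0.7289
  (v3,v7,v2) [++-] → (-0.466081, 1.35, -0.7508)–(-1.195, 1.35, -0.7508)  len=0.7289
  (v2,v7,v6) [-+-] → (-0.466081, 1.35, -0.7508)–(1.195, 1.35, -0.7508)  len=1.6611
  (v6,v5,v4) [-+-] → (1.195, 0.526535, -0.7508)–(1.195, -1.35, -0.7508)  len=1.8765
  (v7,v5,v6) [++-] → (1.195, 0.526535, -0.7508)–(1.195, 1.35, -0.7508)  len=0.8235

Chained into 1 loop(s):
  loop 1: 8 segments, perimeter = 10.1800
Total perimeter = 10.180

loops=1 perimeter=10.180


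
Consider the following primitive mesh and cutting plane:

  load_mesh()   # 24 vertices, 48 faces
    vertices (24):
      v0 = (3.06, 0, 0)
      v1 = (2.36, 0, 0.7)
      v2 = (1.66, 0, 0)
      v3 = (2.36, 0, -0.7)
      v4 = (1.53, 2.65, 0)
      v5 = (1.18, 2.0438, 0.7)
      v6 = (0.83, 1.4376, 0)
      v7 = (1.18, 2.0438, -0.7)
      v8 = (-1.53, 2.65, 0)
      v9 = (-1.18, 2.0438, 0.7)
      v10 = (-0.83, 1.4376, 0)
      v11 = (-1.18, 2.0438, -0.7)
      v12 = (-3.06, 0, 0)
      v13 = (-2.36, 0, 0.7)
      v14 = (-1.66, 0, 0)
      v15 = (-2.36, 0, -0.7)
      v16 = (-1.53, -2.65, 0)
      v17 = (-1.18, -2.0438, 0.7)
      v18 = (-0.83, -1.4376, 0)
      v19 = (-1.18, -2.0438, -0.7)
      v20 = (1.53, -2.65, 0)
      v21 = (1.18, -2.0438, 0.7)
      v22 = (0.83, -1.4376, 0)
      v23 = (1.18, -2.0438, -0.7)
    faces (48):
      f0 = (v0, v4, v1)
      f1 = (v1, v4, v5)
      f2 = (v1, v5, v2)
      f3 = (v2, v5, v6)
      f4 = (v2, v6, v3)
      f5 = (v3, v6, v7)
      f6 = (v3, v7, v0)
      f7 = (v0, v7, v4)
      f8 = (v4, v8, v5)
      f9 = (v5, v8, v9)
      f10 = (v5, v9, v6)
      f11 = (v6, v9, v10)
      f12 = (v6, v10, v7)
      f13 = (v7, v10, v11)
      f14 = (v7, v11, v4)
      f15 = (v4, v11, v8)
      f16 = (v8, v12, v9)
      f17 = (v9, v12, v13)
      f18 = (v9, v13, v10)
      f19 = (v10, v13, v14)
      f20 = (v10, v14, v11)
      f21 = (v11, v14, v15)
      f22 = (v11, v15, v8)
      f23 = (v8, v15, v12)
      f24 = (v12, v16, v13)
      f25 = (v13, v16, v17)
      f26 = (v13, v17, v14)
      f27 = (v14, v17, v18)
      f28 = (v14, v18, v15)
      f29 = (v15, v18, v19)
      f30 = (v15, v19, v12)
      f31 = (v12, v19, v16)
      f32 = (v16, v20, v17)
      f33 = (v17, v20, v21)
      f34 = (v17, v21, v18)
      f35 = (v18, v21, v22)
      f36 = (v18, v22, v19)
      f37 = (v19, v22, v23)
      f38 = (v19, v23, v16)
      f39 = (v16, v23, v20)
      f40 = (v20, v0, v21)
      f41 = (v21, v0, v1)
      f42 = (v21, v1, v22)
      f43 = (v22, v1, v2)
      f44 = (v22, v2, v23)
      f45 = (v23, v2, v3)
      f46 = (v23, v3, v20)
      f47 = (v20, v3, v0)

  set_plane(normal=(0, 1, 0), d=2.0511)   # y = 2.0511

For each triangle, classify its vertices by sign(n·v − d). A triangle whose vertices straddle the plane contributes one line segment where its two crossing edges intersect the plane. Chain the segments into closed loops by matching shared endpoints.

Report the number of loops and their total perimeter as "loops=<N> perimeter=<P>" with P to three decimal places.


loops=1 perimeter=8.649

Straddling triangles (10 of 48):
  (v0,v4,v1) [-+-] → (1.87578, 2.0511, 0)–(1.71758, 2.0511, 0.1582)  len=0.2237
  (v1,v4,v5) [-+-] → (1.71758, 2.0511, 0.1582)–(1.18421, 2.0511, 0.69157)  len=0.7543
  (v0,v7,v4) [--+] → (1.18421, 2.0511, -0.69157)–(1.87578, 2.0511, 0)  len=0.9780
  (v4,v8,v5) [++-] → (1.14737, 2.0511, 0.69157)–(1.18421, 2.0511, 0.69157)  len=0.0368
  (v5,v8,v9) [-+-] → (1.14737, 2.0511, 0.69157)–(-1.18421, 2.0511, 0.69157)  len=2.3316
  (v7,v11,v4) [--+] → (-1.14737, 2.0511, -0.69157)–(1.18421, 2.0511, -0.69157)  len=2.3316
  (v4,v11,v8) [+-+] → (-1.14737, 2.0511, -0.69157)–(-1.18421, 2.0511, -0.69157)  len=0.0368
  (v8,v12,v9) [+--] → (-1.87578, 2.0511, 0)–(-1.18421, 2.0511, 0.69157)  len=0.9780
  (v11,v15,v8) [--+] → (-1.71758, 2.0511, -0.1582)–(-1.18421, 2.0511, -0.69157)  len=0.7543
  (v8,v15,v12) [+--] → (-1.71758, 2.0511, -0.1582)–(-1.87578, 2.0511, 0)  len=0.2237

Chained into 1 loop(s):
  loop 1: 10 segments, perimeter = 8.6490
Total perimeter = 8.649


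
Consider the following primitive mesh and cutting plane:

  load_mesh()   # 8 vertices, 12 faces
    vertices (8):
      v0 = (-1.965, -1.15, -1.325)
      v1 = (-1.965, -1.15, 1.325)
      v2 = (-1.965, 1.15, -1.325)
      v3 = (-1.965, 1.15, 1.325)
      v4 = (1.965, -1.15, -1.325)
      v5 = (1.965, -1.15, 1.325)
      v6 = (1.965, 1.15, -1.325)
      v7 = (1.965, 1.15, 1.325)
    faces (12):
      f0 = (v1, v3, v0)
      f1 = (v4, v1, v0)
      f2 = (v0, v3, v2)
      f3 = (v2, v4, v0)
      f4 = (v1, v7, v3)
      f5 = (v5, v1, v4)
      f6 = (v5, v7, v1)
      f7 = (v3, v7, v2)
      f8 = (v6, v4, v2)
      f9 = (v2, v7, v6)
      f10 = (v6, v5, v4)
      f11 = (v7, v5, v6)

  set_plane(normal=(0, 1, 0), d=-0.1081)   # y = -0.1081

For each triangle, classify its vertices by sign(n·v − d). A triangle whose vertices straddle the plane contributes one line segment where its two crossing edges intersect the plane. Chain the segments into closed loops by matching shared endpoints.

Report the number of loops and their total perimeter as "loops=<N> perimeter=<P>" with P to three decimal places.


Straddling triangles (8 of 12):
  (v1,v3,v0) [-+-] → (-1.965, -0.1081, 1.325)–(-1.965, -0.1081, -0.12455)  len=1.4496
  (v0,v3,v2) [-++] → (-1.965, -0.1081, -0.12455)–(-1.965, -0.1081, -1.325)  len=1.2004
  (v2,v4,v0) [+--] → (0.18471, -0.1081, -1.325)–(-1.965, -0.1081, -1.325)  len=2.1497
  (v1,v7,v3) [-++] → (-0.18471, -0.1081, 1.325)–(-1.965, -0.1081, 1.325)  len=1.7803
  (v5,v7,v1) [-+-] → (1.965, -0.1081, 1.325)–(-0.18471, -0.1081, 1.325)  len=2.1497
  (v6,v4,v2) [+-+] → (1.965, -0.1081, -1.325)–(0.18471, -0.1081, -1.325)  len=1.7803
  (v6,v5,v4) [+--] → (1.965, -0.1081, 0.12455)–(1.965, -0.1081, -1.325)  len=1.4496
  (v7,v5,v6) [+-+] → (1.965, -0.1081, 1.325)–(1.965, -0.1081, 0.12455)  len=1.2004

Chained into 1 loop(s):
  loop 1: 8 segments, perimeter = 13.1600
Total perimeter = 13.160

loops=1 perimeter=13.160


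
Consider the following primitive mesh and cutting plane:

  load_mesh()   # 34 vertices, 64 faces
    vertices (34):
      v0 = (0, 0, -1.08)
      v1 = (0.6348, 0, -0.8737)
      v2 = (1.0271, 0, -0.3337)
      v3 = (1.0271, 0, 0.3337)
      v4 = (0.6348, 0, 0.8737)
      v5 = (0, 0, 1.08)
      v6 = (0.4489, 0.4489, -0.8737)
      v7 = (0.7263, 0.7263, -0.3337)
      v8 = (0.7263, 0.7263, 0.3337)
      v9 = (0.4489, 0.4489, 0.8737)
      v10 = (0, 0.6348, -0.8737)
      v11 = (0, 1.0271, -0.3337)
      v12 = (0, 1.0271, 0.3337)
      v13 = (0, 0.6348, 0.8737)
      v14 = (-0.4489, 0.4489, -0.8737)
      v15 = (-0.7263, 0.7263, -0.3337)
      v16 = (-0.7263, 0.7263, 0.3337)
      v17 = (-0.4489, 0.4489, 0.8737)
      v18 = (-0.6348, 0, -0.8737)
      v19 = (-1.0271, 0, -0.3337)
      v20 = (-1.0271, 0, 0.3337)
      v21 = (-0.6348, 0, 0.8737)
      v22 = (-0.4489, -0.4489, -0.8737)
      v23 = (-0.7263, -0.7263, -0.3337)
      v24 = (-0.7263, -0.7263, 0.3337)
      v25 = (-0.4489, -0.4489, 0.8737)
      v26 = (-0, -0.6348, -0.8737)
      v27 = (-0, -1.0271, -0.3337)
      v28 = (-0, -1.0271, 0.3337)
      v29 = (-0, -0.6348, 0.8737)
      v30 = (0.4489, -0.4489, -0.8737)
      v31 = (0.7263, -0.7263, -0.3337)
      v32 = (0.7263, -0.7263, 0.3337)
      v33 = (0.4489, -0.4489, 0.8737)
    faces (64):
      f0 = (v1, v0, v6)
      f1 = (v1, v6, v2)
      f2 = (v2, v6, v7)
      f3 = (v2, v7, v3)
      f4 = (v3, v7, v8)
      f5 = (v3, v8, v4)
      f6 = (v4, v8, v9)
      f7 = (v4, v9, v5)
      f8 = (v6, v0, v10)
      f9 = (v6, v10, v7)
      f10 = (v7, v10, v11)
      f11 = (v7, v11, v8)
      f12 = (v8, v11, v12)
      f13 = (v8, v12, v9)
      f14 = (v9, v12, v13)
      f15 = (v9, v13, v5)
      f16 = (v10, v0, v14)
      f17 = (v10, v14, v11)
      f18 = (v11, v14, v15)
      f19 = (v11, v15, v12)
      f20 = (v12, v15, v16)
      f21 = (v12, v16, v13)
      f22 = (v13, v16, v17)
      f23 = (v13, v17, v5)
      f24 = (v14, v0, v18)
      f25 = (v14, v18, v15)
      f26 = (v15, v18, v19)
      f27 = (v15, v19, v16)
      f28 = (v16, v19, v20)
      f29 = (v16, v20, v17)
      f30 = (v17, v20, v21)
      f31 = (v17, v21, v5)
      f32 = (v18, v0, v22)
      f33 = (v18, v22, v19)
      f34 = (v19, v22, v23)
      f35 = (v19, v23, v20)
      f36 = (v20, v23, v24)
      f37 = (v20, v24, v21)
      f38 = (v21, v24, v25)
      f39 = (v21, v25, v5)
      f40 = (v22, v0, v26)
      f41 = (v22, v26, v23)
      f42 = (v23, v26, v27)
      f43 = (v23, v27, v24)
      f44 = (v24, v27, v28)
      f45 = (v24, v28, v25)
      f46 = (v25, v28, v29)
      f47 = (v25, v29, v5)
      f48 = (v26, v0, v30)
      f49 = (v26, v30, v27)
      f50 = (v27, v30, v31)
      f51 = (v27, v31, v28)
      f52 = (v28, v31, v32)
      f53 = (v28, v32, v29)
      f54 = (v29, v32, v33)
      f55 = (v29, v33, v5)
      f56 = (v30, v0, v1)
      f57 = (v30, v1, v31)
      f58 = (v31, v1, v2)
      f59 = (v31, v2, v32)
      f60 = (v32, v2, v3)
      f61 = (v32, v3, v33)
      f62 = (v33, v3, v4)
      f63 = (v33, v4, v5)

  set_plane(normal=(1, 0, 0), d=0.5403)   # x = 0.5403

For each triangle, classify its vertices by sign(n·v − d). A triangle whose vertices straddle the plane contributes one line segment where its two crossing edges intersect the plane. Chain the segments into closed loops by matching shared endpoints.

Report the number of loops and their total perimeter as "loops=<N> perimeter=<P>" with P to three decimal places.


loops=1 perimeter=5.483

Straddling triangles (20 of 64):
  (v1,v0,v6) [+--] → (0.5403, 0, -0.904411)–(0.5403, 0.228193, -0.8737)  len=0.2303
  (v1,v6,v2) [+-+] → (0.5403, 0.228193, -0.8737)–(0.5403, 0.377939, -0.788339)  len=0.1724
  (v2,v6,v7) [+-+] → (0.5403, 0.377939, -0.788339)–(0.5403, 0.5403, -0.695776)  len=0.1869
  (v4,v8,v9) [++-] → (0.5403, 0.5403, 0.695776)–(0.5403, 0.228193, 0.8737)  len=0.3593
  (v4,v9,v5) [+--] → (0.5403, 0.228193, 0.8737)–(0.5403, 0, 0.904411)  len=0.2303
  (v6,v10,v7) [--+] → (0.5403, 0.702868, -0.47199)–(0.5403, 0.5403, -0.695776)  len=0.2766
  (v7,v10,v11) [+--] → (0.5403, 0.702868, -0.47199)–(0.5403, 0.803333, -0.3337)  len=0.1709
  (v7,v11,v8) [+-+] → (0.5403, 0.803333, -0.3337)–(0.5403, 0.803333, 0.162784)  len=0.4965
  (v8,v11,v12) [+--] → (0.5403, 0.803333, 0.162784)–(0.5403, 0.803333, 0.3337)  len=0.1709
  (v8,v12,v9) [+--] → (0.5403, 0.803333, 0.3337)–(0.5403, 0.5403, 0.695776)  len=0.4475
  (v27,v30,v31) [--+] → (0.5403, -0.5403, -0.695776)–(0.5403, -0.803333, -0.3337)  len=0.4475
  (v27,v31,v28) [-+-] → (0.5403, -0.803333, -0.3337)–(0.5403, -0.803333, -0.162784)  len=0.1709
  (v28,v31,v32) [-++] → (0.5403, -0.803333, -0.162784)–(0.5403, -0.803333, 0.3337)  len=0.4965
  (v28,v32,v29) [-+-] → (0.5403, -0.803333, 0.3337)–(0.5403, -0.702868, 0.47199)  len=0.1709
  (v29,v32,v33) [-+-] → (0.5403, -0.702868, 0.47199)–(0.5403, -0.5403, 0.695776)  len=0.2766
  (v30,v0,v1) [--+] → (0.5403, 0, -0.904411)–(0.5403, -0.228193, -0.8737)  len=0.2303
  (v30,v1,v31) [-++] → (0.5403, -0.228193, -0.8737)–(0.5403, -0.5403, -0.695776)  len=0.3593
  (v32,v3,v33) [++-] → (0.5403, -0.377939, 0.788339)–(0.5403, -0.5403, 0.695776)  len=0.1869
  (v33,v3,v4) [-++] → (0.5403, -0.377939, 0.788339)–(0.5403, -0.228193, 0.8737)  len=0.1724
  (v33,v4,v5) [-+-] → (0.5403, -0.228193, 0.8737)–(0.5403, 0, 0.904411)  len=0.2303

Chained into 1 loop(s):
  loop 1: 20 segments, perimeter = 5.4830
Total perimeter = 5.483
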